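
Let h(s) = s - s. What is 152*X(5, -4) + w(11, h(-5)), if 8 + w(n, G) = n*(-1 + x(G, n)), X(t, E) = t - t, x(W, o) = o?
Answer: 102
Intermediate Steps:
h(s) = 0
X(t, E) = 0
w(n, G) = -8 + n*(-1 + n)
152*X(5, -4) + w(11, h(-5)) = 152*0 + (-8 + 11² - 1*11) = 0 + (-8 + 121 - 11) = 0 + 102 = 102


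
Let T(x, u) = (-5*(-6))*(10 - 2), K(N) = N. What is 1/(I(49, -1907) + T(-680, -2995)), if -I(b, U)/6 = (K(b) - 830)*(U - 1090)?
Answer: -1/14043702 ≈ -7.1206e-8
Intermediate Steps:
I(b, U) = -6*(-1090 + U)*(-830 + b) (I(b, U) = -6*(b - 830)*(U - 1090) = -6*(-830 + b)*(-1090 + U) = -6*(-1090 + U)*(-830 + b))
T(x, u) = 240 (T(x, u) = 30*8 = 240)
1/(I(49, -1907) + T(-680, -2995)) = 1/((-5428200 + 4980*(-1907) + 6540*49 - 6*(-1907)*49) + 240) = 1/((-5428200 - 9496860 + 320460 + 560658) + 240) = 1/(-14043942 + 240) = 1/(-14043702) = -1/14043702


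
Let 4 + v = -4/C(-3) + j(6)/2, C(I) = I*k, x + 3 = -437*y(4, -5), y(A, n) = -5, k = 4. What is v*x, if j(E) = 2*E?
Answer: 15274/3 ≈ 5091.3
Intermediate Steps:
x = 2182 (x = -3 - 437*(-5) = -3 + 2185 = 2182)
C(I) = 4*I (C(I) = I*4 = 4*I)
v = 7/3 (v = -4 + (-4/(4*(-3)) + (2*6)/2) = -4 + (-4/(-12) + 12*(1/2)) = -4 + (-4*(-1/12) + 6) = -4 + (1/3 + 6) = -4 + 19/3 = 7/3 ≈ 2.3333)
v*x = (7/3)*2182 = 15274/3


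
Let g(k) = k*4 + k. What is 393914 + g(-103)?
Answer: 393399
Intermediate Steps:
g(k) = 5*k (g(k) = 4*k + k = 5*k)
393914 + g(-103) = 393914 + 5*(-103) = 393914 - 515 = 393399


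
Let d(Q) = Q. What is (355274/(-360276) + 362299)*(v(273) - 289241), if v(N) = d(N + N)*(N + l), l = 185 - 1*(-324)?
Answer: 8988826349190875/180138 ≈ 4.9900e+10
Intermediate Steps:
l = 509 (l = 185 + 324 = 509)
v(N) = 2*N*(509 + N) (v(N) = (N + N)*(N + 509) = (2*N)*(509 + N) = 2*N*(509 + N))
(355274/(-360276) + 362299)*(v(273) - 289241) = (355274/(-360276) + 362299)*(2*273*(509 + 273) - 289241) = (355274*(-1/360276) + 362299)*(2*273*782 - 289241) = (-177637/180138 + 362299)*(426972 - 289241) = (65263639625/180138)*137731 = 8988826349190875/180138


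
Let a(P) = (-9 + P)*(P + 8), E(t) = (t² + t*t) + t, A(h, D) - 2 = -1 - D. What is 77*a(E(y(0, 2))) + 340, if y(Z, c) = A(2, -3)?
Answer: 91816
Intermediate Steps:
A(h, D) = 1 - D (A(h, D) = 2 + (-1 - D) = 1 - D)
y(Z, c) = 4 (y(Z, c) = 1 - 1*(-3) = 1 + 3 = 4)
E(t) = t + 2*t² (E(t) = (t² + t²) + t = 2*t² + t = t + 2*t²)
a(P) = (-9 + P)*(8 + P)
77*a(E(y(0, 2))) + 340 = 77*(-72 + (4*(1 + 2*4))² - 4*(1 + 2*4)) + 340 = 77*(-72 + (4*(1 + 8))² - 4*(1 + 8)) + 340 = 77*(-72 + (4*9)² - 4*9) + 340 = 77*(-72 + 36² - 1*36) + 340 = 77*(-72 + 1296 - 36) + 340 = 77*1188 + 340 = 91476 + 340 = 91816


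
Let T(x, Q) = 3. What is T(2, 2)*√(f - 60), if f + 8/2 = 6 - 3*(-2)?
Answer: 6*I*√13 ≈ 21.633*I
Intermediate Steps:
f = 8 (f = -4 + (6 - 3*(-2)) = -4 + (6 - 1*(-6)) = -4 + (6 + 6) = -4 + 12 = 8)
T(2, 2)*√(f - 60) = 3*√(8 - 60) = 3*√(-52) = 3*(2*I*√13) = 6*I*√13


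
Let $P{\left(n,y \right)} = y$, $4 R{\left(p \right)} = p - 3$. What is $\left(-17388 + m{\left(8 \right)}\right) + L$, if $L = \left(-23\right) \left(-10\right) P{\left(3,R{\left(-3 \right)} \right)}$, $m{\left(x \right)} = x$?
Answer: $-17725$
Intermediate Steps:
$R{\left(p \right)} = - \frac{3}{4} + \frac{p}{4}$ ($R{\left(p \right)} = \frac{p - 3}{4} = \frac{-3 + p}{4} = - \frac{3}{4} + \frac{p}{4}$)
$L = -345$ ($L = \left(-23\right) \left(-10\right) \left(- \frac{3}{4} + \frac{1}{4} \left(-3\right)\right) = 230 \left(- \frac{3}{4} - \frac{3}{4}\right) = 230 \left(- \frac{3}{2}\right) = -345$)
$\left(-17388 + m{\left(8 \right)}\right) + L = \left(-17388 + 8\right) - 345 = -17380 - 345 = -17725$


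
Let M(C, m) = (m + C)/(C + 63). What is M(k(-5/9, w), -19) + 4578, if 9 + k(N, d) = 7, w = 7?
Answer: 279237/61 ≈ 4577.7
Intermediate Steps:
k(N, d) = -2 (k(N, d) = -9 + 7 = -2)
M(C, m) = (C + m)/(63 + C)
M(k(-5/9, w), -19) + 4578 = (-2 - 19)/(63 - 2) + 4578 = -21/61 + 4578 = 279237/61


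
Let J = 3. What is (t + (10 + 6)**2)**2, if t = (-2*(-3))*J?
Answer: 75076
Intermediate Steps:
t = 18 (t = -2*(-3)*3 = 6*3 = 18)
(t + (10 + 6)**2)**2 = (18 + (10 + 6)**2)**2 = (18 + 16**2)**2 = (18 + 256)**2 = 274**2 = 75076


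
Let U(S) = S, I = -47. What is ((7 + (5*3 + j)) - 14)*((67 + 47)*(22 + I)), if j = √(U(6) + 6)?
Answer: -22800 - 5700*√3 ≈ -32673.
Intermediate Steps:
j = 2*√3 (j = √(6 + 6) = √12 = 2*√3 ≈ 3.4641)
((7 + (5*3 + j)) - 14)*((67 + 47)*(22 + I)) = ((7 + (5*3 + 2*√3)) - 14)*((67 + 47)*(22 - 47)) = ((7 + (15 + 2*√3)) - 14)*(114*(-25)) = ((22 + 2*√3) - 14)*(-2850) = (8 + 2*√3)*(-2850) = -22800 - 5700*√3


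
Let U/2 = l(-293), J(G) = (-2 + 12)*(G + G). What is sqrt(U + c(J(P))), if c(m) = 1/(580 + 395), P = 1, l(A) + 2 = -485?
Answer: I*sqrt(37036311)/195 ≈ 31.209*I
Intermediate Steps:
l(A) = -487 (l(A) = -2 - 485 = -487)
J(G) = 20*G (J(G) = 10*(2*G) = 20*G)
U = -974 (U = 2*(-487) = -974)
c(m) = 1/975
sqrt(U + c(J(P))) = sqrt(-974 + 1/975) = sqrt(-949649/975) = I*sqrt(37036311)/195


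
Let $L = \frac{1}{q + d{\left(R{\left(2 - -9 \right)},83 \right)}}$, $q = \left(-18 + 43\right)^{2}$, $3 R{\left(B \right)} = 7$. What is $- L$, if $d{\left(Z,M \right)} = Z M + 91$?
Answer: $- \frac{3}{2729} \approx -0.0010993$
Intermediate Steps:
$R{\left(B \right)} = \frac{7}{3}$ ($R{\left(B \right)} = \frac{1}{3} \cdot 7 = \frac{7}{3}$)
$d{\left(Z,M \right)} = 91 + M Z$ ($d{\left(Z,M \right)} = M Z + 91 = 91 + M Z$)
$q = 625$ ($q = 25^{2} = 625$)
$L = \frac{3}{2729}$ ($L = \frac{1}{625 + \left(91 + 83 \cdot \frac{7}{3}\right)} = \frac{1}{625 + \left(91 + \frac{581}{3}\right)} = \frac{1}{625 + \frac{854}{3}} = \frac{1}{\frac{2729}{3}} = \frac{3}{2729} \approx 0.0010993$)
$- L = \left(-1\right) \frac{3}{2729} = - \frac{3}{2729}$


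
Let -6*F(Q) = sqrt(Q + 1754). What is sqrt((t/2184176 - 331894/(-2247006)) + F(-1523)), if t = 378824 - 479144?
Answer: sqrt(9575980989981343682124 - 15681677201140518792726*sqrt(231))/306741036066 ≈ 1.5593*I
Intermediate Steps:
t = -100320
F(Q) = -sqrt(1754 + Q)/6 (F(Q) = -sqrt(Q + 1754)/6 = -sqrt(1754 + Q)/6)
sqrt((t/2184176 - 331894/(-2247006)) + F(-1523)) = sqrt((-100320/2184176 - 331894/(-2247006)) - sqrt(1754 - 1523)/6) = sqrt((-100320*1/2184176 - 331894*(-1/2247006)) - sqrt(231)/6) = sqrt((-6270/136511 + 165947/1123503) - sqrt(231)/6) = sqrt(15609227107/153370518033 - sqrt(231)/6)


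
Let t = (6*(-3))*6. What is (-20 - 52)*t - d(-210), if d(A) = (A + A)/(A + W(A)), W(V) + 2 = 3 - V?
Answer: 8196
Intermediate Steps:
t = -108 (t = -18*6 = -108)
W(V) = 1 - V (W(V) = -2 + (3 - V) = 1 - V)
d(A) = 2*A (d(A) = (A + A)/(A + (1 - A)) = (2*A)/1 = (2*A)*1 = 2*A)
(-20 - 52)*t - d(-210) = (-20 - 52)*(-108) - 2*(-210) = -72*(-108) - 1*(-420) = 7776 + 420 = 8196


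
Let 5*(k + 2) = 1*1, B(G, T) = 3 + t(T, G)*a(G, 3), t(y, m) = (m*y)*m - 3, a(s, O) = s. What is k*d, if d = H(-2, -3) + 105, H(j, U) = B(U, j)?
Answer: -1539/5 ≈ -307.80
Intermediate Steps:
t(y, m) = -3 + y*m² (t(y, m) = y*m² - 3 = -3 + y*m²)
B(G, T) = 3 + G*(-3 + T*G²) (B(G, T) = 3 + (-3 + T*G²)*G = 3 + G*(-3 + T*G²))
H(j, U) = 3 + U*(-3 + j*U²)
d = 171 (d = (3 - 3*(-3 - 2*(-3)²)) + 105 = (3 - 3*(-3 - 2*9)) + 105 = (3 - 3*(-3 - 18)) + 105 = (3 - 3*(-21)) + 105 = (3 + 63) + 105 = 66 + 105 = 171)
k = -9/5 (k = -2 + (1*1)/5 = -2 + (⅕)*1 = -2 + ⅕ = -9/5 ≈ -1.8000)
k*d = -9/5*171 = -1539/5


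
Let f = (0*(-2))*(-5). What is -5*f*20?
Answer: 0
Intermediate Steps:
f = 0 (f = 0*(-5) = 0)
-5*f*20 = -5*0*20 = 0*20 = 0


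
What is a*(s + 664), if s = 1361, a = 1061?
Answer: 2148525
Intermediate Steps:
a*(s + 664) = 1061*(1361 + 664) = 1061*2025 = 2148525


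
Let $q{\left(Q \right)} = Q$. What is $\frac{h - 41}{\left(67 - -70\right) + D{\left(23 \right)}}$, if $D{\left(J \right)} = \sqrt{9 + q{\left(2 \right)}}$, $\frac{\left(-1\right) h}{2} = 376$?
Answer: $- \frac{108641}{18758} + \frac{793 \sqrt{11}}{18758} \approx -5.6515$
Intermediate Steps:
$h = -752$ ($h = \left(-2\right) 376 = -752$)
$D{\left(J \right)} = \sqrt{11}$ ($D{\left(J \right)} = \sqrt{9 + 2} = \sqrt{11}$)
$\frac{h - 41}{\left(67 - -70\right) + D{\left(23 \right)}} = \frac{-752 - 41}{\left(67 - -70\right) + \sqrt{11}} = - \frac{793}{\left(67 + 70\right) + \sqrt{11}} = - \frac{793}{137 + \sqrt{11}}$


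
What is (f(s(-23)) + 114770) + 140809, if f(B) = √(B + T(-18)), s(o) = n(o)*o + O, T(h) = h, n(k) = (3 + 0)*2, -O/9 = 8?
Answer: 255579 + 2*I*√57 ≈ 2.5558e+5 + 15.1*I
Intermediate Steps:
O = -72 (O = -9*8 = -72)
n(k) = 6 (n(k) = 3*2 = 6)
s(o) = -72 + 6*o (s(o) = 6*o - 72 = -72 + 6*o)
f(B) = √(-18 + B) (f(B) = √(B - 18) = √(-18 + B))
(f(s(-23)) + 114770) + 140809 = (√(-18 + (-72 + 6*(-23))) + 114770) + 140809 = (√(-18 + (-72 - 138)) + 114770) + 140809 = (√(-18 - 210) + 114770) + 140809 = (√(-228) + 114770) + 140809 = (2*I*√57 + 114770) + 140809 = (114770 + 2*I*√57) + 140809 = 255579 + 2*I*√57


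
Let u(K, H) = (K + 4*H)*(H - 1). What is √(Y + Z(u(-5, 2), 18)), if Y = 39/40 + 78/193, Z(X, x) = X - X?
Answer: 39*√13510/3860 ≈ 1.1744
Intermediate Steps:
u(K, H) = (-1 + H)*(K + 4*H) (u(K, H) = (K + 4*H)*(-1 + H) = (-1 + H)*(K + 4*H))
Z(X, x) = 0
Y = 10647/7720 (Y = 39*(1/40) + 78*(1/193) = 39/40 + 78/193 = 10647/7720 ≈ 1.3791)
√(Y + Z(u(-5, 2), 18)) = √(10647/7720 + 0) = √(10647/7720) = 39*√13510/3860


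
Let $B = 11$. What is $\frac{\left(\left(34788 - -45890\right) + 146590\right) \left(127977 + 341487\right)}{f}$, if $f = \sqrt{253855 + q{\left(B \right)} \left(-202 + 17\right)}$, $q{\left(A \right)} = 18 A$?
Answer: $\frac{106694144352 \sqrt{8689}}{43445} \approx 2.2892 \cdot 10^{8}$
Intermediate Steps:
$f = 5 \sqrt{8689}$ ($f = \sqrt{253855 + 18 \cdot 11 \left(-202 + 17\right)} = \sqrt{253855 + 198 \left(-185\right)} = \sqrt{253855 - 36630} = \sqrt{217225} = 5 \sqrt{8689} \approx 466.07$)
$\frac{\left(\left(34788 - -45890\right) + 146590\right) \left(127977 + 341487\right)}{f} = \frac{\left(\left(34788 - -45890\right) + 146590\right) \left(127977 + 341487\right)}{5 \sqrt{8689}} = \left(\left(34788 + 45890\right) + 146590\right) 469464 \frac{\sqrt{8689}}{43445} = \left(80678 + 146590\right) 469464 \frac{\sqrt{8689}}{43445} = 227268 \cdot 469464 \frac{\sqrt{8689}}{43445} = 106694144352 \frac{\sqrt{8689}}{43445} = \frac{106694144352 \sqrt{8689}}{43445}$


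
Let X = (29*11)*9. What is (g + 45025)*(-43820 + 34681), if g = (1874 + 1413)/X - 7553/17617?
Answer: -20812509708984149/50578407 ≈ -4.1149e+8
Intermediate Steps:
X = 2871 (X = 319*9 = 2871)
g = 36222416/50578407 (g = (1874 + 1413)/2871 - 7553/17617 = 3287*(1/2871) - 7553*1/17617 = 3287/2871 - 7553/17617 = 36222416/50578407 ≈ 0.71616)
(g + 45025)*(-43820 + 34681) = (36222416/50578407 + 45025)*(-43820 + 34681) = (2277328997591/50578407)*(-9139) = -20812509708984149/50578407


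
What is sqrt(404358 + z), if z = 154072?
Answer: sqrt(558430) ≈ 747.28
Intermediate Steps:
sqrt(404358 + z) = sqrt(404358 + 154072) = sqrt(558430)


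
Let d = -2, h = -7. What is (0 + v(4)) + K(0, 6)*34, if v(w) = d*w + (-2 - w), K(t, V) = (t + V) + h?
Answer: -48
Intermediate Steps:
K(t, V) = -7 + V + t (K(t, V) = (t + V) - 7 = (V + t) - 7 = -7 + V + t)
v(w) = -2 - 3*w (v(w) = -2*w + (-2 - w) = -2 - 3*w)
(0 + v(4)) + K(0, 6)*34 = (0 + (-2 - 3*4)) + (-7 + 6 + 0)*34 = (0 + (-2 - 12)) - 1*34 = (0 - 14) - 34 = -14 - 34 = -48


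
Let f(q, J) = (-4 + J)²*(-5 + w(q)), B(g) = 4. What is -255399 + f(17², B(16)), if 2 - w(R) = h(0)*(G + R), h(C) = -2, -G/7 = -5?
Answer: -255399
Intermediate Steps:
G = 35 (G = -7*(-5) = 35)
w(R) = 72 + 2*R (w(R) = 2 - (-2)*(35 + R) = 2 - (-70 - 2*R) = 2 + (70 + 2*R) = 72 + 2*R)
f(q, J) = (-4 + J)²*(67 + 2*q) (f(q, J) = (-4 + J)²*(-5 + (72 + 2*q)) = (-4 + J)²*(67 + 2*q))
-255399 + f(17², B(16)) = -255399 + (-4 + 4)²*(67 + 2*17²) = -255399 + 0²*(67 + 2*289) = -255399 + 0*(67 + 578) = -255399 + 0*645 = -255399 + 0 = -255399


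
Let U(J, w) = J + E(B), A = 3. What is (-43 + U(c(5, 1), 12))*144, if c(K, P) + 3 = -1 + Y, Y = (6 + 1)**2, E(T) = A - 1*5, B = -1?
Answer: 0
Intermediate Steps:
E(T) = -2 (E(T) = 3 - 1*5 = 3 - 5 = -2)
Y = 49 (Y = 7**2 = 49)
c(K, P) = 45 (c(K, P) = -3 + (-1 + 49) = -3 + 48 = 45)
U(J, w) = -2 + J (U(J, w) = J - 2 = -2 + J)
(-43 + U(c(5, 1), 12))*144 = (-43 + (-2 + 45))*144 = (-43 + 43)*144 = 0*144 = 0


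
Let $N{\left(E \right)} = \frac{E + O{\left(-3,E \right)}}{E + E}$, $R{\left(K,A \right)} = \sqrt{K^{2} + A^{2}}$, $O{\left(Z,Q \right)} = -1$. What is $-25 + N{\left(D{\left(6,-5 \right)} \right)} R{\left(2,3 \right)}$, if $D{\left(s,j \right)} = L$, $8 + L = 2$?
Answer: $-25 + \frac{7 \sqrt{13}}{12} \approx -22.897$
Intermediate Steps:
$L = -6$ ($L = -8 + 2 = -6$)
$D{\left(s,j \right)} = -6$
$R{\left(K,A \right)} = \sqrt{A^{2} + K^{2}}$
$N{\left(E \right)} = \frac{-1 + E}{2 E}$ ($N{\left(E \right)} = \frac{E - 1}{E + E} = \frac{-1 + E}{2 E}$)
$-25 + N{\left(D{\left(6,-5 \right)} \right)} R{\left(2,3 \right)} = -25 + \frac{-1 - 6}{2 \left(-6\right)} \sqrt{3^{2} + 2^{2}} = -25 + \frac{1}{2} \left(- \frac{1}{6}\right) \left(-7\right) \sqrt{9 + 4} = -25 + \frac{7 \sqrt{13}}{12}$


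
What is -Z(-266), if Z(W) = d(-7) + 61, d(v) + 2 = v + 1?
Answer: -53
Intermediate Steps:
d(v) = -1 + v (d(v) = -2 + (v + 1) = -2 + (1 + v) = -1 + v)
Z(W) = 53 (Z(W) = (-1 - 7) + 61 = -8 + 61 = 53)
-Z(-266) = -1*53 = -53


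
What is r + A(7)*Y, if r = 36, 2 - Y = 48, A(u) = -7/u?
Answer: 82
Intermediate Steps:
Y = -46 (Y = 2 - 1*48 = 2 - 48 = -46)
r + A(7)*Y = 36 - 7/7*(-46) = 36 - 7*⅐*(-46) = 36 - 1*(-46) = 36 + 46 = 82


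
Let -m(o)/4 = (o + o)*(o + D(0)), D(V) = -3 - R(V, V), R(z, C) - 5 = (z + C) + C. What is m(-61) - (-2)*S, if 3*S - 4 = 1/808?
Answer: -40807231/1212 ≈ -33669.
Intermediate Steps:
R(z, C) = 5 + z + 2*C (R(z, C) = 5 + ((z + C) + C) = 5 + ((C + z) + C) = 5 + (z + 2*C) = 5 + z + 2*C)
D(V) = -8 - 3*V (D(V) = -3 - (5 + V + 2*V) = -3 - (5 + 3*V) = -3 + (-5 - 3*V) = -8 - 3*V)
S = 3233/2424 (S = 4/3 + (1/3)/808 = 4/3 + (1/3)*(1/808) = 4/3 + 1/2424 = 3233/2424 ≈ 1.3337)
m(o) = -8*o*(-8 + o) (m(o) = -4*(o + o)*(o + (-8 - 3*0)) = -4*2*o*(o + (-8 + 0)) = -4*2*o*(o - 8) = -4*2*o*(-8 + o) = -8*o*(-8 + o))
m(-61) - (-2)*S = 8*(-61)*(8 - 1*(-61)) - (-2)*3233/2424 = 8*(-61)*(8 + 61) - 1*(-3233/1212) = 8*(-61)*69 + 3233/1212 = -33672 + 3233/1212 = -40807231/1212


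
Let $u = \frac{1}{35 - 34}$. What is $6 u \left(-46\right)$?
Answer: $-276$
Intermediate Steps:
$u = 1$ ($u = 1^{-1} = 1$)
$6 u \left(-46\right) = 6 \cdot 1 \left(-46\right) = 6 \left(-46\right) = -276$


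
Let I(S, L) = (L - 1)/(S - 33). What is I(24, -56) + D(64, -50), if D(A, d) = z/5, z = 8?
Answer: 119/15 ≈ 7.9333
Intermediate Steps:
D(A, d) = 8/5
I(S, L) = (-1 + L)/(-33 + S)
I(24, -56) + D(64, -50) = (-1 - 56)/(-33 + 24) + 8/5 = -57/(-9) + 8/5 = -⅑*(-57) + 8/5 = 19/3 + 8/5 = 119/15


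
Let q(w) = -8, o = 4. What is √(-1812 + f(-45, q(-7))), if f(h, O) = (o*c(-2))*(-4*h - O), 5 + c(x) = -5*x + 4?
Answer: 2*√1239 ≈ 70.399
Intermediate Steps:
c(x) = -1 - 5*x (c(x) = -5 + (-5*x + 4) = -5 + (4 - 5*x) = -1 - 5*x)
f(h, O) = -144*h - 36*O (f(h, O) = (4*(-1 - 5*(-2)))*(-4*h - O) = (4*(-1 + 10))*(-O - 4*h) = (4*9)*(-O - 4*h) = 36*(-O - 4*h) = -144*h - 36*O)
√(-1812 + f(-45, q(-7))) = √(-1812 + (-144*(-45) - 36*(-8))) = √(-1812 + (6480 + 288)) = √(-1812 + 6768) = √4956 = 2*√1239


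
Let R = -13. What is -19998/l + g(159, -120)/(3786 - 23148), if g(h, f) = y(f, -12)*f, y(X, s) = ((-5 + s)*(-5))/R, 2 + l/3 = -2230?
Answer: 45975161/15605772 ≈ 2.9460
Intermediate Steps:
l = -6696 (l = -6 + 3*(-2230) = -6 - 6690 = -6696)
y(X, s) = -25/13 + 5*s/13 (y(X, s) = ((-5 + s)*(-5))/(-13) = (25 - 5*s)*(-1/13) = -25/13 + 5*s/13)
g(h, f) = -85*f/13 (g(h, f) = (-25/13 + (5/13)*(-12))*f = (-25/13 - 60/13)*f = -85*f/13)
-19998/l + g(159, -120)/(3786 - 23148) = -19998/(-6696) + (-85/13*(-120))/(3786 - 23148) = -19998*(-1/6696) + (10200/13)/(-19362) = 1111/372 + (10200/13)*(-1/19362) = 1111/372 - 1700/41951 = 45975161/15605772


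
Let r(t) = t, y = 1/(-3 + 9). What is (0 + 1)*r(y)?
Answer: 1/6 ≈ 0.16667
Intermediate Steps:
y = 1/6 ≈ 0.16667
(0 + 1)*r(y) = (0 + 1)*(1/6) = 1*(1/6) = 1/6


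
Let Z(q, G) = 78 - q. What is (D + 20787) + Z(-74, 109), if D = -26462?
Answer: -5523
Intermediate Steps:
(D + 20787) + Z(-74, 109) = (-26462 + 20787) + (78 - 1*(-74)) = -5675 + (78 + 74) = -5675 + 152 = -5523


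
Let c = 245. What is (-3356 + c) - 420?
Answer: -3531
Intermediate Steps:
(-3356 + c) - 420 = (-3356 + 245) - 420 = -3111 - 420 = -3531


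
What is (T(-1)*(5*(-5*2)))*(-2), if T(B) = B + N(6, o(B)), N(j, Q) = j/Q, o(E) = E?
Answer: -700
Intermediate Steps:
T(B) = B + 6/B
(T(-1)*(5*(-5*2)))*(-2) = ((-1 + 6/(-1))*(5*(-5*2)))*(-2) = ((-1 + 6*(-1))*(5*(-10)))*(-2) = ((-1 - 6)*(-50))*(-2) = -7*(-50)*(-2) = 350*(-2) = -700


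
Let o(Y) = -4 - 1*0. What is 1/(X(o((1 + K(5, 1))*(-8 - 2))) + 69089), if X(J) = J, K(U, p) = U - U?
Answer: 1/69085 ≈ 1.4475e-5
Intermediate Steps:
K(U, p) = 0
o(Y) = -4 (o(Y) = -4 + 0 = -4)
1/(X(o((1 + K(5, 1))*(-8 - 2))) + 69089) = 1/(-4 + 69089) = 1/69085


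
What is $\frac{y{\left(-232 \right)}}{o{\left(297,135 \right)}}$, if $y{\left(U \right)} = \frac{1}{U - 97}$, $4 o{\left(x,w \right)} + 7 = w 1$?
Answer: $- \frac{1}{10528} \approx -9.4985 \cdot 10^{-5}$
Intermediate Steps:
$o{\left(x,w \right)} = - \frac{7}{4} + \frac{w}{4}$ ($o{\left(x,w \right)} = - \frac{7}{4} + \frac{w 1}{4} = - \frac{7}{4} + \frac{w}{4}$)
$y{\left(U \right)} = \frac{1}{-97 + U}$
$\frac{y{\left(-232 \right)}}{o{\left(297,135 \right)}} = \frac{1}{\left(-97 - 232\right) \left(- \frac{7}{4} + \frac{1}{4} \cdot 135\right)} = \frac{1}{\left(-329\right) \left(- \frac{7}{4} + \frac{135}{4}\right)} = - \frac{1}{329 \cdot 32} = \left(- \frac{1}{329}\right) \frac{1}{32} = - \frac{1}{10528}$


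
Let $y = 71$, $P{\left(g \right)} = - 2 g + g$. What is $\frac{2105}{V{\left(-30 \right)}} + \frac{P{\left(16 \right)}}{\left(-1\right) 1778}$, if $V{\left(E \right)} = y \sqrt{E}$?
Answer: $\frac{8}{889} - \frac{421 i \sqrt{30}}{426} \approx 0.0089989 - 5.4129 i$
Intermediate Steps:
$P{\left(g \right)} = - g$
$V{\left(E \right)} = 71 \sqrt{E}$
$\frac{2105}{V{\left(-30 \right)}} + \frac{P{\left(16 \right)}}{\left(-1\right) 1778} = \frac{2105}{71 \sqrt{-30}} + \frac{\left(-1\right) 16}{\left(-1\right) 1778} = \frac{2105}{71 i \sqrt{30}} - \frac{16}{-1778} = \frac{2105}{71 i \sqrt{30}} - - \frac{8}{889} = 2105 \left(- \frac{i \sqrt{30}}{2130}\right) + \frac{8}{889} = - \frac{421 i \sqrt{30}}{426} + \frac{8}{889} = \frac{8}{889} - \frac{421 i \sqrt{30}}{426}$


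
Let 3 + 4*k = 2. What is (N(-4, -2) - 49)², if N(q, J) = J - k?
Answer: 41209/16 ≈ 2575.6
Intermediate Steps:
k = -¼ (k = -¾ + (¼)*2 = -¾ + ½ = -¼ ≈ -0.25000)
N(q, J) = ¼ + J (N(q, J) = J - 1*(-¼) = J + ¼ = ¼ + J)
(N(-4, -2) - 49)² = ((¼ - 2) - 49)² = (-7/4 - 49)² = (-203/4)² = 41209/16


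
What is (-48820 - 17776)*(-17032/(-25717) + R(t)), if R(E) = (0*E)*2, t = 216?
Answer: -1134263072/25717 ≈ -44106.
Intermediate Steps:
R(E) = 0 (R(E) = 0*2 = 0)
(-48820 - 17776)*(-17032/(-25717) + R(t)) = (-48820 - 17776)*(-17032/(-25717) + 0) = -66596*(-17032*(-1/25717) + 0) = -66596*(17032/25717 + 0) = -66596*17032/25717 = -1134263072/25717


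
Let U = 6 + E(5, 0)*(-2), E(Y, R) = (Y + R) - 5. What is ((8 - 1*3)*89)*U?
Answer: 2670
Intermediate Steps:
E(Y, R) = -5 + R + Y (E(Y, R) = (R + Y) - 5 = -5 + R + Y)
U = 6 (U = 6 + (-5 + 0 + 5)*(-2) = 6 + 0*(-2) = 6 + 0 = 6)
((8 - 1*3)*89)*U = ((8 - 1*3)*89)*6 = ((8 - 3)*89)*6 = (5*89)*6 = 445*6 = 2670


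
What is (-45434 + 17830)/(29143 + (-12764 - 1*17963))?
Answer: 6901/396 ≈ 17.427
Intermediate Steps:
(-45434 + 17830)/(29143 + (-12764 - 1*17963)) = -27604/(29143 + (-12764 - 17963)) = -27604/(29143 - 30727) = -27604/(-1584) = -27604*(-1/1584) = 6901/396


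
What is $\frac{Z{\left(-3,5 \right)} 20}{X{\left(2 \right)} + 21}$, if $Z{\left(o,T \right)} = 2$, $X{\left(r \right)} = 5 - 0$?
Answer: $\frac{20}{13} \approx 1.5385$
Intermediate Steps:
$X{\left(r \right)} = 5$ ($X{\left(r \right)} = 5 + 0 = 5$)
$\frac{Z{\left(-3,5 \right)} 20}{X{\left(2 \right)} + 21} = \frac{2 \cdot 20}{5 + 21} = \frac{40}{26} = 40 \cdot \frac{1}{26} = \frac{20}{13}$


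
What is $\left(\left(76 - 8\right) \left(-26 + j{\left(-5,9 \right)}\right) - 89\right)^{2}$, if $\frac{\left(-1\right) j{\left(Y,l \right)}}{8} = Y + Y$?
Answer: $12837889$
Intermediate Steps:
$j{\left(Y,l \right)} = - 16 Y$ ($j{\left(Y,l \right)} = - 8 \left(Y + Y\right) = - 8 \cdot 2 Y = - 16 Y$)
$\left(\left(76 - 8\right) \left(-26 + j{\left(-5,9 \right)}\right) - 89\right)^{2} = \left(\left(76 - 8\right) \left(-26 - -80\right) - 89\right)^{2} = \left(68 \left(-26 + 80\right) - 89\right)^{2} = \left(68 \cdot 54 - 89\right)^{2} = \left(3672 - 89\right)^{2} = 3583^{2} = 12837889$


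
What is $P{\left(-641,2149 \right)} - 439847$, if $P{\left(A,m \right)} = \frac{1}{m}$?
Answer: $- \frac{945231202}{2149} \approx -4.3985 \cdot 10^{5}$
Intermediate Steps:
$P{\left(-641,2149 \right)} - 439847 = \frac{1}{2149} - 439847 = - \frac{945231202}{2149}$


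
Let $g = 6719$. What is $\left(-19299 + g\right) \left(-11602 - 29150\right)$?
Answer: $512660160$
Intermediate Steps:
$\left(-19299 + g\right) \left(-11602 - 29150\right) = \left(-19299 + 6719\right) \left(-11602 - 29150\right) = - 12580 \left(-11602 - 29150\right) = \left(-12580\right) \left(-40752\right) = 512660160$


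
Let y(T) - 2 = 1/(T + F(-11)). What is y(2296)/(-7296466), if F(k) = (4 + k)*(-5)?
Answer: -4663/17008062246 ≈ -2.7416e-7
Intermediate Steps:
F(k) = -20 - 5*k
y(T) = 2 + 1/(35 + T) (y(T) = 2 + 1/(T + (-20 - 5*(-11))) = 2 + 1/(T + (-20 + 55)) = 2 + 1/(T + 35) = 2 + 1/(35 + T))
y(2296)/(-7296466) = ((71 + 2*2296)/(35 + 2296))/(-7296466) = ((71 + 4592)/2331)*(-1/7296466) = ((1/2331)*4663)*(-1/7296466) = (4663/2331)*(-1/7296466) = -4663/17008062246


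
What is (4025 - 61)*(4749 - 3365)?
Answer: 5486176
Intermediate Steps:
(4025 - 61)*(4749 - 3365) = 3964*1384 = 5486176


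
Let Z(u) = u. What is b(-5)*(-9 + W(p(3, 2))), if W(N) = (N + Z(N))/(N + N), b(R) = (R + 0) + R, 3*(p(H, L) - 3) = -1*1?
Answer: 80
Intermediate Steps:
p(H, L) = 8/3 (p(H, L) = 3 + (-1*1)/3 = 3 + (1/3)*(-1) = 3 - 1/3 = 8/3)
b(R) = 2*R (b(R) = R + R = 2*R)
W(N) = 1 (W(N) = (N + N)/(N + N) = (2*N)/((2*N)) = (2*N)*(1/(2*N)) = 1)
b(-5)*(-9 + W(p(3, 2))) = (2*(-5))*(-9 + 1) = -10*(-8) = 80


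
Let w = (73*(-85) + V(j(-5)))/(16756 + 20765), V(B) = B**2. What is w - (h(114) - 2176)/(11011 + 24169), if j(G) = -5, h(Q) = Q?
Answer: -23340683/219998130 ≈ -0.10609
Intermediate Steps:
w = -2060/12507 (w = (73*(-85) + (-5)**2)/(16756 + 20765) = (-6205 + 25)/37521 = -6180*1/37521 = -2060/12507 ≈ -0.16471)
w - (h(114) - 2176)/(11011 + 24169) = -2060/12507 - (114 - 2176)/(11011 + 24169) = -2060/12507 - (-2062)/35180 = -2060/12507 - 1*(-1031/17590) = -2060/12507 + 1031/17590 = -23340683/219998130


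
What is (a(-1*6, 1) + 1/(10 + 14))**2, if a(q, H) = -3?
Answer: 5041/576 ≈ 8.7517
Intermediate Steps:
(a(-1*6, 1) + 1/(10 + 14))**2 = (-3 + 1/(10 + 14))**2 = (-3 + 1/24)**2 = (-71/24)**2 = 5041/576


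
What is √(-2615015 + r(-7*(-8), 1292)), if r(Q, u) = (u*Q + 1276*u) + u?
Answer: I*√892779 ≈ 944.87*I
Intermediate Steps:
r(Q, u) = 1277*u + Q*u (r(Q, u) = (Q*u + 1276*u) + u = (1276*u + Q*u) + u = 1277*u + Q*u)
√(-2615015 + r(-7*(-8), 1292)) = √(-2615015 + 1292*(1277 - 7*(-8))) = √(-2615015 + 1292*(1277 + 56)) = √(-2615015 + 1292*1333) = √(-2615015 + 1722236) = √(-892779) = I*√892779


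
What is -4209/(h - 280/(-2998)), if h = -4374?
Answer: 6309291/6556486 ≈ 0.96230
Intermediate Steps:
-4209/(h - 280/(-2998)) = -4209/(-4374 - 280/(-2998)) = -4209/(-4374 - 280*(-1/2998)) = -4209/(-4374 + 140/1499) = -4209/(-6556486/1499) = -4209*(-1499/6556486) = 6309291/6556486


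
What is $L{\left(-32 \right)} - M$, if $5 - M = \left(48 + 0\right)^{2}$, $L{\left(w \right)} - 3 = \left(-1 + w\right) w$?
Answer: $3358$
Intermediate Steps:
$L{\left(w \right)} = 3 + w \left(-1 + w\right)$ ($L{\left(w \right)} = 3 + \left(-1 + w\right) w = 3 + w \left(-1 + w\right)$)
$M = -2299$ ($M = 5 - \left(48 + 0\right)^{2} = 5 - 48^{2} = 5 - 2304 = -2299$)
$L{\left(-32 \right)} - M = \left(3 + \left(-32\right)^{2} - -32\right) - -2299 = \left(3 + 1024 + 32\right) + 2299 = 1059 + 2299 = 3358$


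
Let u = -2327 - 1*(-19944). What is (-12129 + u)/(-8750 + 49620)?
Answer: 2744/20435 ≈ 0.13428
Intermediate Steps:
u = 17617 (u = -2327 + 19944 = 17617)
(-12129 + u)/(-8750 + 49620) = (-12129 + 17617)/(-8750 + 49620) = 5488/40870 = 5488*(1/40870) = 2744/20435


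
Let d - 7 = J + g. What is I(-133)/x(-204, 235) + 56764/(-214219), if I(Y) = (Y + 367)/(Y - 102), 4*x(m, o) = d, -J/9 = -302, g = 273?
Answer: -20096224952/75461856035 ≈ -0.26631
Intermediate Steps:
J = 2718 (J = -9*(-302) = 2718)
d = 2998 (d = 7 + (2718 + 273) = 7 + 2991 = 2998)
x(m, o) = 1499/2 (x(m, o) = (¼)*2998 = 1499/2)
I(Y) = (367 + Y)/(-102 + Y)
I(-133)/x(-204, 235) + 56764/(-214219) = ((367 - 133)/(-102 - 133))/(1499/2) + 56764/(-214219) = (234/(-235))*(2/1499) + 56764*(-1/214219) = -1/235*234*(2/1499) - 56764/214219 = -234/235*2/1499 - 56764/214219 = -468/352265 - 56764/214219 = -20096224952/75461856035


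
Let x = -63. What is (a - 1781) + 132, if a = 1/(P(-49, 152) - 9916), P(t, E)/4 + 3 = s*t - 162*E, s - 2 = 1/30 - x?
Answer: -2997153157/1817558 ≈ -1649.0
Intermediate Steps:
s = 1951/30 (s = 2 + (1/30 - 1*(-63)) = 2 + (1/30 + 63) = 2 + 1891/30 = 1951/30 ≈ 65.033)
P(t, E) = -12 - 648*E + 3902*t/15 (P(t, E) = -12 + 4*(1951*t/30 - 162*E) = -12 + 4*(-162*E + 1951*t/30) = -12 + (-648*E + 3902*t/15) = -12 - 648*E + 3902*t/15)
a = -15/1817558 (a = 1/((-12 - 648*152 + (3902/15)*(-49)) - 9916) = 1/((-12 - 98496 - 191198/15) - 9916) = 1/(-1668818/15 - 9916) = 1/(-1817558/15) = -15/1817558 ≈ -8.2528e-6)
(a - 1781) + 132 = (-15/1817558 - 1781) + 132 = -3237070813/1817558 + 132 = -2997153157/1817558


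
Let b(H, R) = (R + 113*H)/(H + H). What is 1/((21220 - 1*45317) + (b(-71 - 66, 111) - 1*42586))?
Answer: -137/9127886 ≈ -1.5009e-5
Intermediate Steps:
b(H, R) = (R + 113*H)/(2*H) (b(H, R) = (R + 113*H)/((2*H)) = (R + 113*H)*(1/(2*H)) = (R + 113*H)/(2*H))
1/((21220 - 1*45317) + (b(-71 - 66, 111) - 1*42586)) = 1/((21220 - 1*45317) + ((111 + 113*(-71 - 66))/(2*(-71 - 66)) - 1*42586)) = 1/((21220 - 45317) + ((½)*(111 + 113*(-137))/(-137) - 42586)) = 1/(-24097 + ((½)*(-1/137)*(111 - 15481) - 42586)) = 1/(-24097 + ((½)*(-1/137)*(-15370) - 42586)) = 1/(-24097 + (7685/137 - 42586)) = 1/(-24097 - 5826597/137) = 1/(-9127886/137) = -137/9127886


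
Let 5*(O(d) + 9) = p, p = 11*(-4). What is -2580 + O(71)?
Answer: -12989/5 ≈ -2597.8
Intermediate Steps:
p = -44
O(d) = -89/5 (O(d) = -9 + (⅕)*(-44) = -9 - 44/5 = -89/5)
-2580 + O(71) = -2580 - 89/5 = -12989/5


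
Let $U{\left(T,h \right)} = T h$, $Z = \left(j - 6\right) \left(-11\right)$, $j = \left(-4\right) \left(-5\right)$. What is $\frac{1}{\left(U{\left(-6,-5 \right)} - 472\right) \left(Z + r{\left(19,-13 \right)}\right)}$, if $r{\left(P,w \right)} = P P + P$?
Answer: $- \frac{1}{99892} \approx -1.0011 \cdot 10^{-5}$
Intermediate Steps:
$j = 20$
$Z = -154$ ($Z = \left(20 - 6\right) \left(-11\right) = 14 \left(-11\right) = -154$)
$r{\left(P,w \right)} = P + P^{2}$ ($r{\left(P,w \right)} = P^{2} + P = P + P^{2}$)
$\frac{1}{\left(U{\left(-6,-5 \right)} - 472\right) \left(Z + r{\left(19,-13 \right)}\right)} = \frac{1}{\left(\left(-6\right) \left(-5\right) - 472\right) \left(-154 + 19 \left(1 + 19\right)\right)} = \frac{1}{\left(30 - 472\right) \left(-154 + 19 \cdot 20\right)} = \frac{1}{\left(-442\right) \left(-154 + 380\right)} = \frac{1}{\left(-442\right) 226} = \frac{1}{-99892} = - \frac{1}{99892}$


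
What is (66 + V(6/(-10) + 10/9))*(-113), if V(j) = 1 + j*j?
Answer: -15391052/2025 ≈ -7600.5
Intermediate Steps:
V(j) = 1 + j²
(66 + V(6/(-10) + 10/9))*(-113) = (66 + (1 + (6/(-10) + 10/9)²))*(-113) = (66 + (1 + (6*(-⅒) + 10*(⅑))²))*(-113) = (66 + (1 + (-⅗ + 10/9)²))*(-113) = (66 + (1 + (23/45)²))*(-113) = (66 + (1 + 529/2025))*(-113) = (66 + 2554/2025)*(-113) = (136204/2025)*(-113) = -15391052/2025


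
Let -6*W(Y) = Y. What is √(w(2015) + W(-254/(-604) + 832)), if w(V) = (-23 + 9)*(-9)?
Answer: 7*I*√23707/302 ≈ 3.5689*I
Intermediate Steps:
w(V) = 126 (w(V) = -14*(-9) = 126)
W(Y) = -Y/6
√(w(2015) + W(-254/(-604) + 832)) = √(126 - (-254/(-604) + 832)/6) = √(126 - (-254*(-1/604) + 832)/6) = √(126 - (127/302 + 832)/6) = √(126 - ⅙*251391/302) = √(126 - 83797/604) = √(-7693/604) = 7*I*√23707/302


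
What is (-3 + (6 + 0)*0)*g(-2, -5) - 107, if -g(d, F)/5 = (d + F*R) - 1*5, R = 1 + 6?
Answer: -737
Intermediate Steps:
R = 7
g(d, F) = 25 - 35*F - 5*d (g(d, F) = -5*((d + F*7) - 1*5) = -5*((d + 7*F) - 5) = -5*(-5 + d + 7*F) = 25 - 35*F - 5*d)
(-3 + (6 + 0)*0)*g(-2, -5) - 107 = (-3 + (6 + 0)*0)*(25 - 35*(-5) - 5*(-2)) - 107 = (-3 + 6*0)*(25 + 175 + 10) - 107 = (-3 + 0)*210 - 107 = -3*210 - 107 = -630 - 107 = -737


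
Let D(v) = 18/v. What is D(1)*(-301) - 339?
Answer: -5757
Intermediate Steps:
D(1)*(-301) - 339 = (18/1)*(-301) - 339 = (18*1)*(-301) - 339 = 18*(-301) - 339 = -5418 - 339 = -5757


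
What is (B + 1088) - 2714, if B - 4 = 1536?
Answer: -86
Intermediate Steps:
B = 1540 (B = 4 + 1536 = 1540)
(B + 1088) - 2714 = (1540 + 1088) - 2714 = 2628 - 2714 = -86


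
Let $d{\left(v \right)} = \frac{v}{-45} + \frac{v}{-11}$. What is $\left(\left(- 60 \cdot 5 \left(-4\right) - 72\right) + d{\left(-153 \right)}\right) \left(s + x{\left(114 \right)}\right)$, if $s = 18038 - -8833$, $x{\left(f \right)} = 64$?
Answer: $\frac{339337904}{11} \approx 3.0849 \cdot 10^{7}$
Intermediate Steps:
$s = 26871$ ($s = 18038 + 8833 = 26871$)
$d{\left(v \right)} = - \frac{56 v}{495}$ ($d{\left(v \right)} = v \left(- \frac{1}{45}\right) + v \left(- \frac{1}{11}\right) = - \frac{v}{45} - \frac{v}{11} = - \frac{56 v}{495}$)
$\left(\left(- 60 \cdot 5 \left(-4\right) - 72\right) + d{\left(-153 \right)}\right) \left(s + x{\left(114 \right)}\right) = \left(\left(- 60 \cdot 5 \left(-4\right) - 72\right) - - \frac{952}{55}\right) \left(26871 + 64\right) = \left(\left(\left(-60\right) \left(-20\right) - 72\right) + \frac{952}{55}\right) 26935 = \left(\left(1200 - 72\right) + \frac{952}{55}\right) 26935 = \left(1128 + \frac{952}{55}\right) 26935 = \frac{62992}{55} \cdot 26935 = \frac{339337904}{11}$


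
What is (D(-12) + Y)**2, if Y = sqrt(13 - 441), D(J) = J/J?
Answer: -427 + 4*I*sqrt(107) ≈ -427.0 + 41.376*I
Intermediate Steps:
D(J) = 1
Y = 2*I*sqrt(107) (Y = sqrt(-428) = 2*I*sqrt(107) ≈ 20.688*I)
(D(-12) + Y)**2 = (1 + 2*I*sqrt(107))**2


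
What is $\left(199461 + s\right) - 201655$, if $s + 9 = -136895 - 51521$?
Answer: $-190619$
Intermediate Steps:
$s = -188425$ ($s = -9 - 188416 = -188425$)
$\left(199461 + s\right) - 201655 = \left(199461 - 188425\right) - 201655 = 11036 - 201655 = -190619$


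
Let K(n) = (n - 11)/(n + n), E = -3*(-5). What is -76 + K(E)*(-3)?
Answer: -382/5 ≈ -76.400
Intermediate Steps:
E = 15
K(n) = (-11 + n)/(2*n) (K(n) = (-11 + n)/((2*n)) = (-11 + n)*(1/(2*n)) = (-11 + n)/(2*n))
-76 + K(E)*(-3) = -76 + ((½)*(-11 + 15)/15)*(-3) = -76 + ((½)*(1/15)*4)*(-3) = -76 + (2/15)*(-3) = -76 - ⅖ = -382/5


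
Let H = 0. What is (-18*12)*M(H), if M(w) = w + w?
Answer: 0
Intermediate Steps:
M(w) = 2*w
(-18*12)*M(H) = (-18*12)*(2*0) = -216*0 = 0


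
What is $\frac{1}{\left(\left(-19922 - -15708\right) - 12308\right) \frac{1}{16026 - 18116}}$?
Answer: $\frac{95}{751} \approx 0.1265$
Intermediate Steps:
$\frac{1}{\left(\left(-19922 - -15708\right) - 12308\right) \frac{1}{16026 - 18116}} = \frac{1}{\left(\left(-19922 + 15708\right) - 12308\right) \frac{1}{-2090}} = \frac{1}{\left(-4214 - 12308\right) \left(- \frac{1}{2090}\right)} = \frac{1}{\left(-16522\right) \left(- \frac{1}{2090}\right)} = \frac{1}{\frac{751}{95}} = \frac{95}{751}$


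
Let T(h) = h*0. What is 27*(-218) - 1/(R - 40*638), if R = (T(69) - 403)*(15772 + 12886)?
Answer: -68128648883/11574694 ≈ -5886.0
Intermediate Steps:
T(h) = 0
R = -11549174 (R = (0 - 403)*(15772 + 12886) = -403*28658 = -11549174)
27*(-218) - 1/(R - 40*638) = 27*(-218) - 1/(-11549174 - 40*638) = -5886 - 1/(-11549174 - 25520) = -5886 - 1/(-11574694) = -5886 - 1*(-1/11574694) = -5886 + 1/11574694 = -68128648883/11574694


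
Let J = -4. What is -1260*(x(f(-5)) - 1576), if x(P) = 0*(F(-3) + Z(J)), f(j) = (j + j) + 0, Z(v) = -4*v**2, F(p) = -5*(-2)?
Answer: 1985760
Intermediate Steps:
F(p) = 10
f(j) = 2*j (f(j) = 2*j + 0 = 2*j)
x(P) = 0 (x(P) = 0*(10 - 4*(-4)**2) = 0*(10 - 4*16) = 0*(10 - 64) = 0*(-54) = 0)
-1260*(x(f(-5)) - 1576) = -1260*(0 - 1576) = -1260*(-1576) = 1985760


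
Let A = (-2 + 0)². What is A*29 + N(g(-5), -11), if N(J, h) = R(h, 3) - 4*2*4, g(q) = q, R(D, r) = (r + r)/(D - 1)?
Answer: 167/2 ≈ 83.500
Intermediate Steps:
R(D, r) = 2*r/(-1 + D) (R(D, r) = (2*r)/(-1 + D) = 2*r/(-1 + D))
A = 4 (A = (-2)² = 4)
N(J, h) = -32 + 6/(-1 + h) (N(J, h) = 2*3/(-1 + h) - 4*2*4 = 6/(-1 + h) - 8*4 = 6/(-1 + h) - 1*32 = 6/(-1 + h) - 32 = -32 + 6/(-1 + h))
A*29 + N(g(-5), -11) = 4*29 + 2*(19 - 16*(-11))/(-1 - 11) = 116 + 2*(19 + 176)/(-12) = 116 + 2*(-1/12)*195 = 116 - 65/2 = 167/2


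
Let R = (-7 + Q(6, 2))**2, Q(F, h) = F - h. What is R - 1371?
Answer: -1362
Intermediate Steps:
R = 9 (R = (-7 + (6 - 1*2))**2 = (-7 + (6 - 2))**2 = (-7 + 4)**2 = (-3)**2 = 9)
R - 1371 = 9 - 1371 = -1362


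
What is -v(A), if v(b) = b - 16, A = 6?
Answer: 10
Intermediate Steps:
v(b) = -16 + b
-v(A) = -(-16 + 6) = -1*(-10) = 10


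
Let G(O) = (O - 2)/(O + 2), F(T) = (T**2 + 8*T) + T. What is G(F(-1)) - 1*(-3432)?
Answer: 10301/3 ≈ 3433.7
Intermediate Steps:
F(T) = T**2 + 9*T
G(O) = (-2 + O)/(2 + O)
G(F(-1)) - 1*(-3432) = (-2 - (9 - 1))/(2 - (9 - 1)) - 1*(-3432) = (-2 - 1*8)/(2 - 1*8) + 3432 = (-2 - 8)/(2 - 8) + 3432 = -10/(-6) + 3432 = -1/6*(-10) + 3432 = 5/3 + 3432 = 10301/3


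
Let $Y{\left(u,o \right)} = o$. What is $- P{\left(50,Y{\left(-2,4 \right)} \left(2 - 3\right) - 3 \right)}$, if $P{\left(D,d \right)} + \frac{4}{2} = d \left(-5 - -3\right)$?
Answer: $-12$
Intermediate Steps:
$P{\left(D,d \right)} = -2 - 2 d$ ($P{\left(D,d \right)} = -2 + d \left(-5 - -3\right) = -2 + d \left(-5 + 3\right) = -2 + d \left(-2\right) = -2 - 2 d$)
$- P{\left(50,Y{\left(-2,4 \right)} \left(2 - 3\right) - 3 \right)} = - (-2 - 2 \left(4 \left(2 - 3\right) - 3\right)) = - (-2 - 2 \left(4 \left(-1\right) - 3\right)) = - (-2 - 2 \left(-4 - 3\right)) = - (-2 - -14) = - (-2 + 14) = \left(-1\right) 12 = -12$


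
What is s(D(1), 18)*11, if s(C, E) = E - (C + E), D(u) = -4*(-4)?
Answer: -176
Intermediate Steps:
D(u) = 16
s(C, E) = -C (s(C, E) = E + (-C - E) = -C)
s(D(1), 18)*11 = -1*16*11 = -16*11 = -176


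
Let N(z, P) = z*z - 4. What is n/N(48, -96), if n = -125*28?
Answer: -35/23 ≈ -1.5217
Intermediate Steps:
N(z, P) = -4 + z**2 (N(z, P) = z**2 - 4 = -4 + z**2)
n = -3500
n/N(48, -96) = -3500/(-4 + 48**2) = -3500/(-4 + 2304) = -3500/2300 = -3500*1/2300 = -35/23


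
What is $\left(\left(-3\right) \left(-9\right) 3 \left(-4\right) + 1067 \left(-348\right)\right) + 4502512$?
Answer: $4130872$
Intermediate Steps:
$\left(\left(-3\right) \left(-9\right) 3 \left(-4\right) + 1067 \left(-348\right)\right) + 4502512 = \left(27 \left(-12\right) - 371316\right) + 4502512 = \left(-324 - 371316\right) + 4502512 = -371640 + 4502512 = 4130872$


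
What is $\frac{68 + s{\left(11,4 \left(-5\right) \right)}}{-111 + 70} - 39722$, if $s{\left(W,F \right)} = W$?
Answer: $- \frac{1628681}{41} \approx -39724.0$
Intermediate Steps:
$\frac{68 + s{\left(11,4 \left(-5\right) \right)}}{-111 + 70} - 39722 = \frac{68 + 11}{-111 + 70} - 39722 = \frac{79}{-41} - 39722 = 79 \left(- \frac{1}{41}\right) - 39722 = - \frac{79}{41} - 39722 = - \frac{1628681}{41}$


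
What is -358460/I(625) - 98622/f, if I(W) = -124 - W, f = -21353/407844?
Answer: 30134225031412/15993397 ≈ 1.8842e+6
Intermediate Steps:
f = -21353/407844 (f = -21353*1/407844 = -21353/407844 ≈ -0.052356)
-358460/I(625) - 98622/f = -358460/(-124 - 1*625) - 98622/(-21353/407844) = -358460/(-124 - 625) - 98622*(-407844/21353) = -358460/(-749) + 40222390968/21353 = -358460*(-1/749) + 40222390968/21353 = 358460/749 + 40222390968/21353 = 30134225031412/15993397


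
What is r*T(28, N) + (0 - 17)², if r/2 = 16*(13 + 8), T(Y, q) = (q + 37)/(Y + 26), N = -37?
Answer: 289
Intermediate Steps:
T(Y, q) = (37 + q)/(26 + Y)
r = 672 (r = 2*(16*(13 + 8)) = 2*(16*21) = 2*336 = 672)
r*T(28, N) + (0 - 17)² = 672*((37 - 37)/(26 + 28)) + (0 - 17)² = 672*(0/54) + (-17)² = 672*((1/54)*0) + 289 = 672*0 + 289 = 0 + 289 = 289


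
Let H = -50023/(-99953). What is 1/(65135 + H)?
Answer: 99953/6510488678 ≈ 1.5353e-5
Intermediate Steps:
H = 50023/99953 (H = -50023*(-1/99953) = 50023/99953 ≈ 0.50047)
1/(65135 + H) = 1/(65135 + 50023/99953) = 1/(6510488678/99953) = 99953/6510488678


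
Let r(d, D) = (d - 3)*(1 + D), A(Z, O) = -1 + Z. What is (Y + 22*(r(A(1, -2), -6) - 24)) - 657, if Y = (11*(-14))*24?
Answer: -4551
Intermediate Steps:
Y = -3696 (Y = -154*24 = -3696)
r(d, D) = (1 + D)*(-3 + d) (r(d, D) = (-3 + d)*(1 + D) = (1 + D)*(-3 + d))
(Y + 22*(r(A(1, -2), -6) - 24)) - 657 = (-3696 + 22*((-3 + (-1 + 1) - 3*(-6) - 6*(-1 + 1)) - 24)) - 657 = (-3696 + 22*((-3 + 0 + 18 - 6*0) - 24)) - 657 = (-3696 + 22*((-3 + 0 + 18 + 0) - 24)) - 657 = (-3696 + 22*(15 - 24)) - 657 = (-3696 + 22*(-9)) - 657 = (-3696 - 198) - 657 = -3894 - 657 = -4551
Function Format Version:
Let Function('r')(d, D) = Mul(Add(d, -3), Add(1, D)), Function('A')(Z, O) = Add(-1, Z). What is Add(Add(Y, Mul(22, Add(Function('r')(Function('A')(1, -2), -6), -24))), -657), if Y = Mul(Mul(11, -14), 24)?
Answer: -4551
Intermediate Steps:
Y = -3696 (Y = Mul(-154, 24) = -3696)
Function('r')(d, D) = Mul(Add(1, D), Add(-3, d)) (Function('r')(d, D) = Mul(Add(-3, d), Add(1, D)) = Mul(Add(1, D), Add(-3, d)))
Add(Add(Y, Mul(22, Add(Function('r')(Function('A')(1, -2), -6), -24))), -657) = Add(Add(-3696, Mul(22, Add(Add(-3, Add(-1, 1), Mul(-3, -6), Mul(-6, Add(-1, 1))), -24))), -657) = Add(Add(-3696, Mul(22, Add(Add(-3, 0, 18, Mul(-6, 0)), -24))), -657) = Add(Add(-3696, Mul(22, Add(Add(-3, 0, 18, 0), -24))), -657) = Add(Add(-3696, Mul(22, Add(15, -24))), -657) = Add(Add(-3696, Mul(22, -9)), -657) = Add(Add(-3696, -198), -657) = Add(-3894, -657) = -4551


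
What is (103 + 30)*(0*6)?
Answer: 0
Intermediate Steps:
(103 + 30)*(0*6) = 133*0 = 0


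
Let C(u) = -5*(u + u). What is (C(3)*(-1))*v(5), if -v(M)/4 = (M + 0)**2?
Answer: -3000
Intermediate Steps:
C(u) = -10*u
v(M) = -4*M**2 (v(M) = -4*(M + 0)**2 = -4*M**2)
(C(3)*(-1))*v(5) = (-10*3*(-1))*(-4*5**2) = (-30*(-1))*(-4*25) = 30*(-100) = -3000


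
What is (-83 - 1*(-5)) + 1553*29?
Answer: 44959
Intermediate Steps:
(-83 - 1*(-5)) + 1553*29 = (-83 + 5) + 45037 = -78 + 45037 = 44959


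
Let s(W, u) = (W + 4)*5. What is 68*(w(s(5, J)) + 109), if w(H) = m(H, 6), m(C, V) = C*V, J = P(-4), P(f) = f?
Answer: 25772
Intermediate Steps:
J = -4
s(W, u) = 20 + 5*W (s(W, u) = (4 + W)*5 = 20 + 5*W)
w(H) = 6*H (w(H) = H*6 = 6*H)
68*(w(s(5, J)) + 109) = 68*(6*(20 + 5*5) + 109) = 68*(6*(20 + 25) + 109) = 68*(6*45 + 109) = 68*(270 + 109) = 68*379 = 25772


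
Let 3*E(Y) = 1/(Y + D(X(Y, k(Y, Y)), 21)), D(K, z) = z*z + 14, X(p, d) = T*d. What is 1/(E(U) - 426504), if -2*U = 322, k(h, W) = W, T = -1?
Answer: -882/376176527 ≈ -2.3446e-6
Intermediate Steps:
X(p, d) = -d
U = -161 (U = -1/2*322 = -161)
D(K, z) = 14 + z**2 (D(K, z) = z**2 + 14 = 14 + z**2)
E(Y) = 1/(3*(455 + Y)) (E(Y) = 1/(3*(Y + (14 + 21**2))) = 1/(3*(Y + (14 + 441))) = 1/(3*(Y + 455)) = 1/(3*(455 + Y)))
1/(E(U) - 426504) = 1/(1/(3*(455 - 161)) - 426504) = 1/((1/3)/294 - 426504) = 1/((1/3)*(1/294) - 426504) = 1/(1/882 - 426504) = 1/(-376176527/882) = -882/376176527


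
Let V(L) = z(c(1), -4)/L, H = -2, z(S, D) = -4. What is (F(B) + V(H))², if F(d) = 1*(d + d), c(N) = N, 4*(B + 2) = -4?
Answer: 16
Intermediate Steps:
B = -3 (B = -2 + (¼)*(-4) = -2 - 1 = -3)
F(d) = 2*d (F(d) = 1*(2*d) = 2*d)
V(L) = -4/L
(F(B) + V(H))² = (2*(-3) - 4/(-2))² = (-6 - 4*(-½))² = (-6 + 2)² = (-4)² = 16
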